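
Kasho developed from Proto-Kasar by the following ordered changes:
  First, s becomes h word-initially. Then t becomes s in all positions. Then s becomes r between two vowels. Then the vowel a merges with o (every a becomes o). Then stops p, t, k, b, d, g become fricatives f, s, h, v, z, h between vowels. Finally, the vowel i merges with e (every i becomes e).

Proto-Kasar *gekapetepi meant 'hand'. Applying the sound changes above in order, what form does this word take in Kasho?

Kasho: start from *gekapetepi.
  rule 1: no change — gekapetepi
  rule 2 (unconditioned shift): gekapetepi → gekapesepi
  rule 3 (rhotacism): gekapesepi → gekaperepi
  rule 4 (vowel merger): gekaperepi → gekoperepi
  rule 5 (intervocalic lenition): gekoperepi → gehoferefi
  rule 6 (vowel merger): gehoferefi → gehoferefe
  ⇒ Kasho gehoferefe

gehoferefe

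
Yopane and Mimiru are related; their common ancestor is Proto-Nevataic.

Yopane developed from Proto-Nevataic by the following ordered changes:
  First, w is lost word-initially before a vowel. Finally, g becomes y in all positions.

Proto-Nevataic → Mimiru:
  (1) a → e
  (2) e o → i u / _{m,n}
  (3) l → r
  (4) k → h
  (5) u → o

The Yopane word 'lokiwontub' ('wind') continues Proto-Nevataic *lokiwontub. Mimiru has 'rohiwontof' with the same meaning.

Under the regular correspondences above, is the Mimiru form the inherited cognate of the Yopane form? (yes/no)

no

Derive the expected Mimiru reflex of *lokiwontub:
Mimiru: *lokiwontub
  lokiwontub (rule 1 does not apply)
  lokiwontub → lokiwuntub   [pre-nasal raising]
  lokiwuntub → rokiwuntub   [unconditioned shift]
  rokiwuntub → rohiwuntub   [unconditioned shift]
  rohiwuntub → rohiwontob   [vowel merger]
  giving Mimiru rohiwontob.
The regular Mimiru reflex would be 'rohiwontob', but the attested form is 'rohiwontof'. The correspondence is irregular, so they are not cognates (the Mimiru form has a different source).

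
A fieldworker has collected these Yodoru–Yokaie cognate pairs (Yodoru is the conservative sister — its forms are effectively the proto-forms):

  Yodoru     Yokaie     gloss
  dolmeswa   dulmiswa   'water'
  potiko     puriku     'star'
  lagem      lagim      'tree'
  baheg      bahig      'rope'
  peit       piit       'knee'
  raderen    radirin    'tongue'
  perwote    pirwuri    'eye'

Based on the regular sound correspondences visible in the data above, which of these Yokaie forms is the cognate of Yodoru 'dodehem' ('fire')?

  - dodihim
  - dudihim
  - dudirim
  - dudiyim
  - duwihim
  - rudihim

dolmeswa ~ dulmiswa, potiko ~ puriku — Yodoru o corresponds to Yokaie u after a consonant, before a consonant other than r, m, n, p, b, f, v.
dolmeswa ~ dulmiswa, baheg ~ bahig — Yodoru e corresponds to Yokaie i after a consonant, before a consonant other than r, m, n, p, b, f, v.
lagem ~ lagim — Yodoru e corresponds to Yokaie i after a consonant, before a nasal.
Applying these to Yodoru 'dodehem':
  dodehem → dudehem   (o→u after a consonant, before a consonant other than r, m, n, p, b, f, v)
  dudehem → dudihem   (e→i after a consonant, before a consonant other than r, m, n, p, b, f, v)
  dudihem → dudihim   (e→i after a consonant, before a nasal)
So the Yokaie cognate is 'dudihim'.

dudihim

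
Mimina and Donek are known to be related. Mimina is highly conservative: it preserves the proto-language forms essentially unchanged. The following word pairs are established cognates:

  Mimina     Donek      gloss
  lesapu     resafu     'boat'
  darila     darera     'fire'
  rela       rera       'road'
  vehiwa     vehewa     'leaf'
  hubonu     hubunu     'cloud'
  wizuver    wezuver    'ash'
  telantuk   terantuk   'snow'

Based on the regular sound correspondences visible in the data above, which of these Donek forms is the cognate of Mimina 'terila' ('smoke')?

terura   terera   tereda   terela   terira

terera

darila ~ darera, vehiwa ~ vehewa — Mimina i corresponds to Donek e after a consonant, before a consonant other than r, m, n, p, b, f, v.
darila ~ darera, rela ~ rera — Mimina l corresponds to Donek r between vowels (before a back vowel).
Applying these to Mimina 'terila':
  terila → terela   (i→e after a consonant, before a consonant other than r, m, n, p, b, f, v)
  terela → terera   (l→r between vowels (before a back vowel))
So the Donek cognate is 'terera'.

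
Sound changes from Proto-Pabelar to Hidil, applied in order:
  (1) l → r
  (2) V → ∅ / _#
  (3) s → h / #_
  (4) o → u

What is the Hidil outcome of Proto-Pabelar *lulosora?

Hidil: start from *lulosora.
  rule 1 (unconditioned shift): lulosora → rurosora
  rule 2 (apocope): rurosora → rurosor
  rule 3: no change — rurosor
  rule 4 (vowel merger): rurosor → rurusur
  ⇒ Hidil rurusur

rurusur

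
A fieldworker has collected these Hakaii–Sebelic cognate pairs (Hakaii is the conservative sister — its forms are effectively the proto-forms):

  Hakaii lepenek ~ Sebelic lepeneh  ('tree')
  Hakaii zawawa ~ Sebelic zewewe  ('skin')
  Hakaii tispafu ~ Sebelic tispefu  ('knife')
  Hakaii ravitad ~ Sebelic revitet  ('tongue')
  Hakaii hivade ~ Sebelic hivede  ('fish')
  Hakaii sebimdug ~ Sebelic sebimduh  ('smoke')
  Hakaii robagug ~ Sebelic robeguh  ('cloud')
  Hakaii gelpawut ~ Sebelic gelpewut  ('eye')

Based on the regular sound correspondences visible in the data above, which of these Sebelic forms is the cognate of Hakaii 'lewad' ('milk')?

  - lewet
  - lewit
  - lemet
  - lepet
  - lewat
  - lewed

zawawa ~ zewewe, ravitad ~ revitet — Hakaii a corresponds to Sebelic e after a consonant, before a consonant other than r, m, n, p, b, f, v.
ravitad ~ revitet — Hakaii d corresponds to Sebelic t word-finally.
Applying these to Hakaii 'lewad':
  lewad → lewed   (a→e after a consonant, before a consonant other than r, m, n, p, b, f, v)
  lewed → lewet   (d→t word-finally)
So the Sebelic cognate is 'lewet'.

lewet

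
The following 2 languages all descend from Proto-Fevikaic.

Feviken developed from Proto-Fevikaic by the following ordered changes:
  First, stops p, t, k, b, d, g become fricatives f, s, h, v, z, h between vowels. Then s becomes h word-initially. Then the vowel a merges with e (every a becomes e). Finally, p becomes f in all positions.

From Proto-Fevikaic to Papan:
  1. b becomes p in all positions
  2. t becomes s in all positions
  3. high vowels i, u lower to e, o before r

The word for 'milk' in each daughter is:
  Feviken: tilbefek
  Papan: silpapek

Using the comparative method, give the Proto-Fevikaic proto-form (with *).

Position 4: Feviken has b, Papan has p. Feviken preserves b here (none of its changes turn any other segment into b), so the proto-segment is *b.
Position 6: Feviken has f, Papan has p. Taking the neighbouring segments as reconstructed: Feviken f could go back to *p or *f; Papan p could go back to *p or *b — the one source consistent with every daughter is *p.
Verify the candidate proto-form against each daughter:
Feviken: start from *tilbapek.
  rule 1 (intervocalic lenition): tilbapek → tilbafek
  rule 2: no change — tilbafek
  rule 3 (vowel merger): tilbafek → tilbefek
  rule 4: no change — tilbefek
  ⇒ Feviken tilbefek
Papan: *tilbapek
  tilbapek → tilpapek   [unconditioned shift]
  tilpapek → silpapek   [unconditioned shift]
  silpapek (rule 3 does not apply)
  giving Papan silpapek.
No other proto-form is consistent with every reflex, so the reconstruction is *tilbapek.

*tilbapek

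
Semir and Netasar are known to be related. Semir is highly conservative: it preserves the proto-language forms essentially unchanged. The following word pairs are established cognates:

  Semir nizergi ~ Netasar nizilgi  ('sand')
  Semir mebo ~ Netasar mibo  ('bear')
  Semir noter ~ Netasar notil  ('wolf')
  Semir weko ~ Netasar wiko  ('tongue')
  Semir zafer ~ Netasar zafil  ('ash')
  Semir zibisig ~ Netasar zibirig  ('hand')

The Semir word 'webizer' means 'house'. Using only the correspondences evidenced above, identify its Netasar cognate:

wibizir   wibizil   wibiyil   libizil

wibizil

mebo ~ mibo — Semir e corresponds to Netasar i after a consonant, before a labial obstruent.
nizergi ~ nizilgi, noter ~ notil — Semir e corresponds to Netasar i after a consonant, before r.
noter ~ notil, zafer ~ zafil — Semir r corresponds to Netasar l word-finally.
Applying these to Semir 'webizer':
  webizer → wibizer   (e→i after a consonant, before a labial obstruent)
  wibizer → wibizir   (e→i after a consonant, before r)
  wibizir → wibizil   (r→l word-finally)
So the Netasar cognate is 'wibizil'.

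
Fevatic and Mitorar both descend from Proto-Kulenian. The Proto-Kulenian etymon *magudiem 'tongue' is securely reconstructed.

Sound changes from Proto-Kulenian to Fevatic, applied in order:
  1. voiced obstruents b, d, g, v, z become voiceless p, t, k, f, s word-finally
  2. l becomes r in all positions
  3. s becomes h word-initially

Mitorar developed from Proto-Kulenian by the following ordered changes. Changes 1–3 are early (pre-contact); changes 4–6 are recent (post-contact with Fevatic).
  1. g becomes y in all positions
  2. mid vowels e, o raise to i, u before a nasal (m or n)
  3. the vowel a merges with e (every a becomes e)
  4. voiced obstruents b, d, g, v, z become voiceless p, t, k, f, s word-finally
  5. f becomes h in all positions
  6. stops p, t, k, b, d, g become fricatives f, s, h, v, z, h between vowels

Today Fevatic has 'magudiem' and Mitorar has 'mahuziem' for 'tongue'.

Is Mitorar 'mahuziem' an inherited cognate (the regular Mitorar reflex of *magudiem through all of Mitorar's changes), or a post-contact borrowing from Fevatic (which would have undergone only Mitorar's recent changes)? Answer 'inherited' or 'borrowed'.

If inherited, *magudiem would pass through all of Mitorar's changes:
Mitorar: start from *magudiem.
  rule 1 (unconditioned shift): magudiem → mayudiem
  rule 2 (pre-nasal raising): mayudiem → mayudiim
  rule 3 (vowel merger): mayudiim → meyudiim
  rule 4: no change — meyudiim
  rule 5: no change — meyudiim
  rule 6 (intervocalic lenition): meyudiim → meyuziim
  ⇒ Mitorar meyuziim
If borrowed from Fevatic 'magudiem' after the early changes, it would undergo only the recent ones:
  rule 4 (final devoicing): no change (magudiem)
  rule 5 (unconditioned shift): no change (magudiem)
  rule 6 (intervocalic lenition): magudiem → mahuziem
  ⇒ as a loan: mahuziem
Mitorar 'mahuziem' matches the loan outcome 'mahuziem', not the inherited 'meyuziim' — it skipped the early Mitorar changes, so it was borrowed from Fevatic.

borrowed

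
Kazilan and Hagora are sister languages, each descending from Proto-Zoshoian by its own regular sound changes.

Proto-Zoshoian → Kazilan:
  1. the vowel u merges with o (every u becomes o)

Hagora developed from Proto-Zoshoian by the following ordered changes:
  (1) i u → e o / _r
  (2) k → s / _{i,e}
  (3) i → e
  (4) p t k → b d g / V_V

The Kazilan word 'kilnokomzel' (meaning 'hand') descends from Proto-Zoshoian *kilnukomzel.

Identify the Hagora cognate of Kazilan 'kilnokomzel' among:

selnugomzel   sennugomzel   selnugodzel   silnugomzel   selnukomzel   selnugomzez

Hagora: *kilnukomzel
  kilnukomzel (rule 1 does not apply)
  kilnukomzel → silnukomzel   [palatalisation]
  silnukomzel → selnukomzel   [vowel merger]
  selnukomzel → selnugomzel   [intervocalic voicing]
  giving Hagora selnugomzel.

selnugomzel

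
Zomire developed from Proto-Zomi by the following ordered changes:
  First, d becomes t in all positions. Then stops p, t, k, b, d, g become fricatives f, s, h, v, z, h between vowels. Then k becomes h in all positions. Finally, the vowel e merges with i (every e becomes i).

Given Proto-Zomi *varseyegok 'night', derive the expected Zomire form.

varsiyihoh

Zomire: start from *varseyegok.
  rule 1: no change — varseyegok
  rule 2 (intervocalic lenition): varseyegok → varseyehok
  rule 3 (unconditioned shift): varseyehok → varseyehoh
  rule 4 (vowel merger): varseyehoh → varsiyihoh
  ⇒ Zomire varsiyihoh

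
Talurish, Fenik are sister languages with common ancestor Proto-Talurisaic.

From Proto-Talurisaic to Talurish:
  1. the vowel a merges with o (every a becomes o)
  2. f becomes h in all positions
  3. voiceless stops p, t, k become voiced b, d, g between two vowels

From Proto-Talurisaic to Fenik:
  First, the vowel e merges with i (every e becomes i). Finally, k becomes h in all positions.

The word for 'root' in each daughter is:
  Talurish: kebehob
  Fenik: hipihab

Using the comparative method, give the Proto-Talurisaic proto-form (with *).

Position 2: Talurish has e, Fenik has i. Talurish preserves e here (none of its changes turn any other segment into e), so the proto-segment is *e.
Position 6: Talurish has o, Fenik has a. Fenik preserves a here (none of its changes turn any other segment into a), so the proto-segment is *a.
This points to *kepehab. Verify forward in each daughter:
Talurish: *kepehab
  kepehab → kepehob   [vowel merger]
  kepehob (rule 2 does not apply)
  kepehob → kebehob   [intervocalic voicing]
  giving Talurish kebehob.
Fenik: *kepehab > kipihab > hipihab  (by vowel merger, unconditioned shift)
No other proto-form is consistent with every reflex, so the reconstruction is *kepehab.

*kepehab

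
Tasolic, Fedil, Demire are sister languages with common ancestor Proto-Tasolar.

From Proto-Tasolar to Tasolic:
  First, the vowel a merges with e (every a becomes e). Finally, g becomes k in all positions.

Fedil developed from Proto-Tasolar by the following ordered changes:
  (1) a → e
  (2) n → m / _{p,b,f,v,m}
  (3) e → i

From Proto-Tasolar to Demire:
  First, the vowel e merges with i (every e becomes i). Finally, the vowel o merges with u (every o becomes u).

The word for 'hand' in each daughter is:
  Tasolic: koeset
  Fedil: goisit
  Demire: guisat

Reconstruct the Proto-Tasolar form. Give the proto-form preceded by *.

*goesat

Position 5: Tasolic has e, Fedil has i, Demire has a. Demire preserves a here (none of its changes turn any other segment into a), so the proto-segment is *a.
Position 1: Tasolic has k, Fedil has g, Demire has g. Fedil preserves g here (none of its changes turn any other segment into g), so the proto-segment is *g.
Position 3: Tasolic has e, Fedil has i, Demire has i. Taking the neighbouring segments as reconstructed: Tasolic e could go back to *a or *e; Fedil i could go back to *a or *e or *i; Demire i could go back to *e or *i — the one source consistent with every daughter is *e.
This points to *goesat. Verify forward in each daughter:
Tasolic: start from *goesat.
  rule 1 (vowel merger): goesat → goeset
  rule 2 (unconditioned shift): goeset → koeset
  ⇒ Tasolic koeset
Fedil: *goesat > goeset > goisit  (by vowel merger, vowel merger)
Demire: *goesat > goisat > guisat  (by vowel merger, vowel merger)
No other proto-form is consistent with every reflex, so the reconstruction is *goesat.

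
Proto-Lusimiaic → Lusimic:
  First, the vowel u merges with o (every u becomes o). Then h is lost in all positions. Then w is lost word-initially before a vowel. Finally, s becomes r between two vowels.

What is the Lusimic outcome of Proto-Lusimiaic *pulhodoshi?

Lusimic: *pulhodoshi
  pulhodoshi → polhodoshi   [vowel merger]
  polhodoshi → polodosi   [h-loss]
  polodosi (rule 3 does not apply)
  polodosi → polodori   [rhotacism]
  giving Lusimic polodori.

polodori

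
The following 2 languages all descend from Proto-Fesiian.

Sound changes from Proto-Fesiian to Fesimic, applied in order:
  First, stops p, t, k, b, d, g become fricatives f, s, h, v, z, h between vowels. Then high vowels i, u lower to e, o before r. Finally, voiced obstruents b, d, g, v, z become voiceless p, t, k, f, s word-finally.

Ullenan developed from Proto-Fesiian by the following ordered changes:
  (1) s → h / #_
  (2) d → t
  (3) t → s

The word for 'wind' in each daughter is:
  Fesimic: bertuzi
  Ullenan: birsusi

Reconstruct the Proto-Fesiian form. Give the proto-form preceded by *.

*birtudi

Position 4: Fesimic has t, Ullenan has s. Taking the neighbouring segments as reconstructed: Fesimic t can only go back to *t; Ullenan s could go back to *t or *d or *s — the one source consistent with every daughter is *t.
Position 2: Fesimic has e, Ullenan has i. Ullenan preserves i here (none of its changes turn any other segment into i), so the proto-segment is *i.
This points to *birtudi. Verify forward in each daughter:
Fesimic: start from *birtudi.
  rule 1 (intervocalic lenition): birtudi → birtuzi
  rule 2 (pre-rhotic lowering): birtuzi → bertuzi
  rule 3: no change — bertuzi
  ⇒ Fesimic bertuzi
Ullenan: *birtudi > birtuti > birsusi  (by unconditioned shift, unconditioned shift)
No other proto-form is consistent with every reflex, so the reconstruction is *birtudi.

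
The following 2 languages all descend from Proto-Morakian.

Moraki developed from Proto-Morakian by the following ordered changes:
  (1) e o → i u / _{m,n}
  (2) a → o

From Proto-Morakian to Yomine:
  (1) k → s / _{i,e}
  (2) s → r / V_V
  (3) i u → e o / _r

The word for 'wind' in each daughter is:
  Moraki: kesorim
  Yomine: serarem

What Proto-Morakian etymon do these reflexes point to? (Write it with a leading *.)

*kesarem

Position 3: Moraki has s, Yomine has r. Moraki preserves s here (none of its changes turn any other segment into s), so the proto-segment is *s.
Position 1: Moraki has k, Yomine has s. Moraki preserves k here (none of its changes turn any other segment into k), so the proto-segment is *k.
Position 4: Moraki has o, Yomine has a. Yomine preserves a here (none of its changes turn any other segment into a), so the proto-segment is *a.
This points to *kesarem. Verify forward in each daughter:
Moraki: *kesarem
  kesarem → kesarim   [pre-nasal raising]
  kesarim → kesorim   [vowel merger]
  giving Moraki kesorim.
Yomine: *kesarem
  kesarem → sesarem   [palatalisation]
  sesarem → serarem   [rhotacism]
  serarem (rule 3 does not apply)
  giving Yomine serarem.
*kesarem is the unique common source.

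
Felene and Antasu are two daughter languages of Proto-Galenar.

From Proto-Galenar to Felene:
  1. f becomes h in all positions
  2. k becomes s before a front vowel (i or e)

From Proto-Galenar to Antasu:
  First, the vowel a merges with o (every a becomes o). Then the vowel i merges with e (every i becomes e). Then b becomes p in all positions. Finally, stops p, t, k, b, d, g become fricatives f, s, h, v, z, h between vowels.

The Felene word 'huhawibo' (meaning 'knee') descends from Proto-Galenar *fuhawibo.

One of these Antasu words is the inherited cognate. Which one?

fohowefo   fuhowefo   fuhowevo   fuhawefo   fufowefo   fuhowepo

fuhowefo

Antasu: *fuhawibo > fuhowibo > fuhowebo > fuhowepo > fuhowefo  (by vowel merger, vowel merger, unconditioned shift, intervocalic lenition)
Only 'fuhowefo' matches the regular Antasu development of *fuhawibo.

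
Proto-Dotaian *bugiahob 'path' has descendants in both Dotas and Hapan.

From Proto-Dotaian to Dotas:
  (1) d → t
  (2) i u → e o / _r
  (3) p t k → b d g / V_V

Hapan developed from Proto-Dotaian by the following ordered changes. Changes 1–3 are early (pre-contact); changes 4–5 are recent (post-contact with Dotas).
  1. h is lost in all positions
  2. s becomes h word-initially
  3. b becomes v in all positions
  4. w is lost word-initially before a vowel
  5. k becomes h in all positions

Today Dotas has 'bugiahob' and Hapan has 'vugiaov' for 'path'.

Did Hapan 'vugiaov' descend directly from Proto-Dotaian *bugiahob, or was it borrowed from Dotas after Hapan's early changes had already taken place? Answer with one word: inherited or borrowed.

If inherited, *bugiahob would pass through all of Hapan's changes:
Hapan: *bugiahob > bugiaob > vugiaov  (by h-loss, unconditioned shift)
If borrowed from Dotas 'bugiahob' after the early changes, it would undergo only the recent ones:
  rule 4 (glide loss): no change (bugiahob)
  rule 5 (unconditioned shift): no change (bugiahob)
  ⇒ as a loan: bugiahob
Hapan 'vugiaov' matches the inherited outcome exactly, so it is an inherited cognate, not a loan.

inherited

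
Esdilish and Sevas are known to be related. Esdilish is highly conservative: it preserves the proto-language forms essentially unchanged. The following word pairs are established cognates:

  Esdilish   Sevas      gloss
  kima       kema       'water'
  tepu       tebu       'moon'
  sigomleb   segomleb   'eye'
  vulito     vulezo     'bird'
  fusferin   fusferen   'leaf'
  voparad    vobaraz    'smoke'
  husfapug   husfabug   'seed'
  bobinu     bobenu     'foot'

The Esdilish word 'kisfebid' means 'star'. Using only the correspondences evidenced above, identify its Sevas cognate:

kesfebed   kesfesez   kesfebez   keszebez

kesfebez

sigomleb ~ segomleb, vulito ~ vulezo — Esdilish i corresponds to Sevas e after a consonant, before a consonant other than r, m, n, p, b, f, v.
voparad ~ vobaraz — Esdilish d corresponds to Sevas z word-finally.
Applying these to Esdilish 'kisfebid':
  kisfebid → kesfebid   (i→e after a consonant, before a consonant other than r, m, n, p, b, f, v)
  kesfebid → kesfebed   (i→e after a consonant, before a consonant other than r, m, n, p, b, f, v)
  kesfebed → kesfebez   (d→z word-finally)
So the Sevas cognate is 'kesfebez'.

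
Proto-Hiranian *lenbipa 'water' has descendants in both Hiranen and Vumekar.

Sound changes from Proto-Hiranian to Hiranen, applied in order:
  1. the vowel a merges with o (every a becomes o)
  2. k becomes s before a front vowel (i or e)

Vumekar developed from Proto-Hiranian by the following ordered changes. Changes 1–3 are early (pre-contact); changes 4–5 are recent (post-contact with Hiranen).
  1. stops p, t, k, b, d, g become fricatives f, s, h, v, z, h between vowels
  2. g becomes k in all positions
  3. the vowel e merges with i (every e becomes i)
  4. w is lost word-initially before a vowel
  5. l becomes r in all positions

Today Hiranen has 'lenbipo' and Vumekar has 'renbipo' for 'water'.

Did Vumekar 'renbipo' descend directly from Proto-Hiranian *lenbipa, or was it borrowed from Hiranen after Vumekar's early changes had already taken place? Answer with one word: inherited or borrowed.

borrowed

If inherited, *lenbipa would pass through all of Vumekar's changes:
Vumekar: *lenbipa > lenbifa > linbifa > rinbifa  (by intervocalic lenition, vowel merger, unconditioned shift)
If borrowed from Hiranen 'lenbipo' after the early changes, it would undergo only the recent ones:
  rule 4 (glide loss): no change (lenbipo)
  rule 5 (unconditioned shift): lenbipo → renbipo
  ⇒ as a loan: renbipo
Vumekar 'renbipo' matches the loan outcome 'renbipo', not the inherited 'rinbifa' — it skipped the early Vumekar changes, so it was borrowed from Hiranen.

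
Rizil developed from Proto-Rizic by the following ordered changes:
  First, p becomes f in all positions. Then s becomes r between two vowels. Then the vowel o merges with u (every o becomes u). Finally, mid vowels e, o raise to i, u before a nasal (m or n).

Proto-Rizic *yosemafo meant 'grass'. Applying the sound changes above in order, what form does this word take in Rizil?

yurimafu

Rizil: *yosemafo
  yosemafo (rule 1 does not apply)
  yosemafo → yoremafo   [rhotacism]
  yoremafo → yuremafu   [vowel merger]
  yuremafu → yurimafu   [pre-nasal raising]
  giving Rizil yurimafu.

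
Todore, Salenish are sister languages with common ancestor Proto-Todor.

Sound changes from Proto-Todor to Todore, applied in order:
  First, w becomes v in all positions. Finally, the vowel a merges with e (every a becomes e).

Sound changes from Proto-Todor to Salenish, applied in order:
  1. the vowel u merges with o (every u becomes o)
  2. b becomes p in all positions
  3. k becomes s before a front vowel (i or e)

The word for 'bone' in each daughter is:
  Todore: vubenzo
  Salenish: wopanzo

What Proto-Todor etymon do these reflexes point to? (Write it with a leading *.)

Position 4: Todore has e, Salenish has a. Salenish preserves a here (none of its changes turn any other segment into a), so the proto-segment is *a.
Position 3: Todore has b, Salenish has p. Todore preserves b here (none of its changes turn any other segment into b), so the proto-segment is *b.
Position 1: Todore has v, Salenish has w. Salenish preserves w here (none of its changes turn any other segment into w), so the proto-segment is *w.
Verify the candidate proto-form against each daughter:
Todore: *wubanzo > vubanzo > vubenzo  (by unconditioned shift, vowel merger)
Salenish: start from *wubanzo.
  rule 1 (vowel merger): wubanzo → wobanzo
  rule 2 (unconditioned shift): wobanzo → wopanzo
  rule 3: no change — wopanzo
  ⇒ Salenish wopanzo
No other proto-form is consistent with every reflex, so the reconstruction is *wubanzo.

*wubanzo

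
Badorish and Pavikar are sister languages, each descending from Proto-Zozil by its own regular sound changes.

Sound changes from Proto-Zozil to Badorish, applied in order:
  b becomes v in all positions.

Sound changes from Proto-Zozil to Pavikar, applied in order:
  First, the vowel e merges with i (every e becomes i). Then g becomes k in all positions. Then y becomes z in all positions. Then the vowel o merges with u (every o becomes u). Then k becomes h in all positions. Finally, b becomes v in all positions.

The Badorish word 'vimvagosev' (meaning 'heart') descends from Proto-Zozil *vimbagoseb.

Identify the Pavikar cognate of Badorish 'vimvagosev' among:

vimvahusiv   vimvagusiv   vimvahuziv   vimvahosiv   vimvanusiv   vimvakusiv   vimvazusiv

Pavikar: *vimbagoseb
  vimbagoseb → vimbagosib   [vowel merger]
  vimbagosib → vimbakosib   [unconditioned shift]
  vimbakosib (rule 3 does not apply)
  vimbakosib → vimbakusib   [vowel merger]
  vimbakusib → vimbahusib   [unconditioned shift]
  vimbahusib → vimvahusiv   [unconditioned shift]
  giving Pavikar vimvahusiv.

vimvahusiv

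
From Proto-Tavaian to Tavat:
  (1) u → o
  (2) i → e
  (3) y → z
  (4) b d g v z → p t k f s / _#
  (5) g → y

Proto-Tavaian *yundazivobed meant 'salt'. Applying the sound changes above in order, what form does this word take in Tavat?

Tavat: start from *yundazivobed.
  rule 1 (vowel merger): yundazivobed → yondazivobed
  rule 2 (vowel merger): yondazivobed → yondazevobed
  rule 3 (unconditioned shift): yondazevobed → zondazevobed
  rule 4 (final devoicing): zondazevobed → zondazevobet
  rule 5: no change — zondazevobet
  ⇒ Tavat zondazevobet

zondazevobet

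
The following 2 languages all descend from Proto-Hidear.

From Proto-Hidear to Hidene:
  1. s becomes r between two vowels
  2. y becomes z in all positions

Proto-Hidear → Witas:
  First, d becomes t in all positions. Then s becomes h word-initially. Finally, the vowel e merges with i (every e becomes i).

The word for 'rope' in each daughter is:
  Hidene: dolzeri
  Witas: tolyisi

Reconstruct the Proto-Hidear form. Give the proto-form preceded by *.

*dolyesi

Position 5: Hidene has e, Witas has i. Hidene preserves e here (none of its changes turn any other segment into e), so the proto-segment is *e.
Position 1: Hidene has d, Witas has t. Hidene preserves d here (none of its changes turn any other segment into d), so the proto-segment is *d.
Verify the candidate proto-form against each daughter:
Hidene: start from *dolyesi.
  rule 1 (rhotacism): dolyesi → dolyeri
  rule 2 (unconditioned shift): dolyeri → dolzeri
  ⇒ Hidene dolzeri
Witas: *dolyesi > tolyesi > tolyisi  (by unconditioned shift, vowel merger)
Only *dolyesi yields all of Hidene dolzeri, Witas tolyisi.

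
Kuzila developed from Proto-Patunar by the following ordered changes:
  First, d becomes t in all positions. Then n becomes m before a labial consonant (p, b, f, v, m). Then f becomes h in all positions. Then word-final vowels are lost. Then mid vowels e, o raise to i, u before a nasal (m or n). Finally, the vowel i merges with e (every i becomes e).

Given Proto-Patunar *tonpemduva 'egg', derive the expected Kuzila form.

tumpemtuv

Kuzila: *tonpemduva
  tonpemduva → tonpemtuva   [unconditioned shift]
  tonpemtuva → tompemtuva   [nasal place assimilation]
  tompemtuva (rule 3 does not apply)
  tompemtuva → tompemtuv   [apocope]
  tompemtuv → tumpimtuv   [pre-nasal raising]
  tumpimtuv → tumpemtuv   [vowel merger]
  giving Kuzila tumpemtuv.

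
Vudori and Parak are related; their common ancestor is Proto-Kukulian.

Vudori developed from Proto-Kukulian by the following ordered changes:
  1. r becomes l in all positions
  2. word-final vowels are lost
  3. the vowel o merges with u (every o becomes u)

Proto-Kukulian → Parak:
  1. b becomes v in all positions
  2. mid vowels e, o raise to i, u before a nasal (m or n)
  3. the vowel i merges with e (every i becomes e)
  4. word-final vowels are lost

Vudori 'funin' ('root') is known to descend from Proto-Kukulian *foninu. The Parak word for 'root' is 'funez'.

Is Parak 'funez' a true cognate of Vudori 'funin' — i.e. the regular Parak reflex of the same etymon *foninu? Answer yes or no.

no

Derive the expected Parak reflex of *foninu:
Parak: start from *foninu.
  rule 1: no change — foninu
  rule 2 (pre-nasal raising): foninu → funinu
  rule 3 (vowel merger): funinu → funenu
  rule 4 (apocope): funenu → funen
  ⇒ Parak funen
The regular Parak reflex would be 'funen', but the attested form is 'funez'. The correspondence is irregular, so they are not cognates (the Parak form has a different source).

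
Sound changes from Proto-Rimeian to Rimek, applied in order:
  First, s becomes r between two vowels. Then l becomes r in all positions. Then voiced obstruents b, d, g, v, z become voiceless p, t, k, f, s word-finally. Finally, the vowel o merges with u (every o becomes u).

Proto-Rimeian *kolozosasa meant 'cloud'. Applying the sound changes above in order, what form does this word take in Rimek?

Rimek: start from *kolozosasa.
  rule 1 (rhotacism): kolozosasa → kolozorara
  rule 2 (unconditioned shift): kolozorara → korozorara
  rule 3: no change — korozorara
  rule 4 (vowel merger): korozorara → kuruzurara
  ⇒ Rimek kuruzurara

kuruzurara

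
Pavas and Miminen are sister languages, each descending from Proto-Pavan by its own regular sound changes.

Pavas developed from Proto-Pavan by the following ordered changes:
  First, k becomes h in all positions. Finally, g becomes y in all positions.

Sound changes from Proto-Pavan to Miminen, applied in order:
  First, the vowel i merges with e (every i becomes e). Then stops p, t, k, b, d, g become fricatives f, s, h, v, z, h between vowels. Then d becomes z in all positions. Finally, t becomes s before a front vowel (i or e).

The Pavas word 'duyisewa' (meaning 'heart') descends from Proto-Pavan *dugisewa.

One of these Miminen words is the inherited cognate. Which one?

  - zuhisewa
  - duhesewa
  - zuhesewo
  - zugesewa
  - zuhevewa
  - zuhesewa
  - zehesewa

Miminen: start from *dugisewa.
  rule 1 (vowel merger): dugisewa → dugesewa
  rule 2 (intervocalic lenition): dugesewa → duhesewa
  rule 3 (unconditioned shift): duhesewa → zuhesewa
  rule 4: no change — zuhesewa
  ⇒ Miminen zuhesewa

zuhesewa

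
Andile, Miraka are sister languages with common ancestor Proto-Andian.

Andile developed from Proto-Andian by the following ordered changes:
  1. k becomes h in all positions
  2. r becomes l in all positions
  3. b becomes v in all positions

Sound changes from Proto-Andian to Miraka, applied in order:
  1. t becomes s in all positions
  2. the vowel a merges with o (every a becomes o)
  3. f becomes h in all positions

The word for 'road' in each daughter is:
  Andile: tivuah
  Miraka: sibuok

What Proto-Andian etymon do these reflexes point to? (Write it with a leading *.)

*tibuak

Position 5: Andile has a, Miraka has o. Andile preserves a here (none of its changes turn any other segment into a), so the proto-segment is *a.
Position 1: Andile has t, Miraka has s. Andile preserves t here (none of its changes turn any other segment into t), so the proto-segment is *t.
Position 3: Andile has v, Miraka has b. Miraka preserves b here (none of its changes turn any other segment into b), so the proto-segment is *b.
Verify the candidate proto-form against each daughter:
Andile: *tibuak
  tibuak → tibuah   [unconditioned shift]
  tibuah (rule 2 does not apply)
  tibuah → tivuah   [unconditioned shift]
  giving Andile tivuah.
Miraka: start from *tibuak.
  rule 1 (unconditioned shift): tibuak → sibuak
  rule 2 (vowel merger): sibuak → sibuok
  rule 3: no change — sibuok
  ⇒ Miraka sibuok
No other proto-form is consistent with every reflex, so the reconstruction is *tibuak.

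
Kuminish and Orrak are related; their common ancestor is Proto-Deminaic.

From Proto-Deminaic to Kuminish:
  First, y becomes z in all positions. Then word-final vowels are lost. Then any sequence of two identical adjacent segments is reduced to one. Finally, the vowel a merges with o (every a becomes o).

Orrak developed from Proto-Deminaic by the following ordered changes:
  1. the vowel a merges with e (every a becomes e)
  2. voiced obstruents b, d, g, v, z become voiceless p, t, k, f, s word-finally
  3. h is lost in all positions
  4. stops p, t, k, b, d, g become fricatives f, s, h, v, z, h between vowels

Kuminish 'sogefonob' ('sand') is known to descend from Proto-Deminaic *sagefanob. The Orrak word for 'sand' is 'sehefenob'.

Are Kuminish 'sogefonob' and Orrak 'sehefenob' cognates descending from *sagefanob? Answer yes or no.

no

Derive the expected Orrak reflex of *sagefanob:
Orrak: start from *sagefanob.
  rule 1 (vowel merger): sagefanob → segefenob
  rule 2 (final devoicing): segefenob → segefenop
  rule 3: no change — segefenop
  rule 4 (intervocalic lenition): segefenop → sehefenop
  ⇒ Orrak sehefenop
The regular Orrak reflex would be 'sehefenop', but the attested form is 'sehefenob'. The correspondence is irregular, so they are not cognates (the Orrak form has a different source).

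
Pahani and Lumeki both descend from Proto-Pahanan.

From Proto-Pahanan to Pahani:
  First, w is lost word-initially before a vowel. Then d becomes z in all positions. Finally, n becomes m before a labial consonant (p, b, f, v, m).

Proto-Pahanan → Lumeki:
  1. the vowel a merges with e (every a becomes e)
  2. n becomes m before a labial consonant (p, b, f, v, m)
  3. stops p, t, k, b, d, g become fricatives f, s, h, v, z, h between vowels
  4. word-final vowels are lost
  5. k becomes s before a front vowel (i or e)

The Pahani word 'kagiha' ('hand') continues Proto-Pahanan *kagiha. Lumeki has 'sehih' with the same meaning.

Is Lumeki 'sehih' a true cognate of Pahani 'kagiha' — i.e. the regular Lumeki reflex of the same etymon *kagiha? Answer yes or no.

Derive the expected Lumeki reflex of *kagiha:
Lumeki: *kagiha
  kagiha → kegihe   [vowel merger]
  kegihe (rule 2 does not apply)
  kegihe → kehihe   [intervocalic lenition]
  kehihe → kehih   [apocope]
  kehih → sehih   [palatalisation]
  giving Lumeki sehih.
Lumeki 'sehih' matches the regular reflex exactly, so the pair is cognate.

yes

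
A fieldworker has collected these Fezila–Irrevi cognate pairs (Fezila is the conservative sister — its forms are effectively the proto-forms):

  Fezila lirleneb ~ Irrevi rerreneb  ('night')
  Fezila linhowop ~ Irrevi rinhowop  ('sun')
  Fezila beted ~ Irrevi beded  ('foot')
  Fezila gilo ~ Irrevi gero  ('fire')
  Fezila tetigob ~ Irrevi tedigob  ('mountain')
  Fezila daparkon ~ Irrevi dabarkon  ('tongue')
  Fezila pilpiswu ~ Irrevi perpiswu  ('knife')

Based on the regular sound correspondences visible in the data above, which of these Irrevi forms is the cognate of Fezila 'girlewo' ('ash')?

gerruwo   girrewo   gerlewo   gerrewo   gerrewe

gerrewo

lirleneb ~ rerreneb — Fezila i corresponds to Irrevi e after a consonant, before r.
lirleneb ~ rerreneb — Fezila l corresponds to Irrevi r after a consonant, before a front vowel.
Applying these to Fezila 'girlewo':
  girlewo → gerlewo   (i→e after a consonant, before r)
  gerlewo → gerrewo   (l→r after a consonant, before a front vowel)
So the Irrevi cognate is 'gerrewo'.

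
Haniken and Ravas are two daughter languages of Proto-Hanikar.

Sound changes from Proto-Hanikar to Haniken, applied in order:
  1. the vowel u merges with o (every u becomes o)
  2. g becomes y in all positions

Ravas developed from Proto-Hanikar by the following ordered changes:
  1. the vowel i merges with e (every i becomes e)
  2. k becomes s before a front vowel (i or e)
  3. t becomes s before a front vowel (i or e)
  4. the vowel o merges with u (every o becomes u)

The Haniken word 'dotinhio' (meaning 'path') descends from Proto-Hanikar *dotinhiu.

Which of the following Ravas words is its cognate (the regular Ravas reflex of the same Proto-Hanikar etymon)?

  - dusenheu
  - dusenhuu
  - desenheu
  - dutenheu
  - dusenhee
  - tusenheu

dusenheu

Ravas: *dotinhiu > dotenheu > dosenheu > dusenheu  (by vowel merger, palatalisation, vowel merger)
The other candidates each miss or misapply at least one Ravas change.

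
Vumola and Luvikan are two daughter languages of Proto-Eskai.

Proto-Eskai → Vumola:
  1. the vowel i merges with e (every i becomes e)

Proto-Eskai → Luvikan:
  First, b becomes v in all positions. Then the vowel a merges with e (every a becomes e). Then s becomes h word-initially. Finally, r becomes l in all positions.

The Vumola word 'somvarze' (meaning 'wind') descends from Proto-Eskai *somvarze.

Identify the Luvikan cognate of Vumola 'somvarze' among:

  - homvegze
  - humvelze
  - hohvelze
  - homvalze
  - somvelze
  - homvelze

homvelze

Luvikan: start from *somvarze.
  rule 1: no change — somvarze
  rule 2 (vowel merger): somvarze → somverze
  rule 3 (debuccalisation): somverze → homverze
  rule 4 (unconditioned shift): homverze → homvelze
  ⇒ Luvikan homvelze
The other candidates each miss or misapply at least one Luvikan change.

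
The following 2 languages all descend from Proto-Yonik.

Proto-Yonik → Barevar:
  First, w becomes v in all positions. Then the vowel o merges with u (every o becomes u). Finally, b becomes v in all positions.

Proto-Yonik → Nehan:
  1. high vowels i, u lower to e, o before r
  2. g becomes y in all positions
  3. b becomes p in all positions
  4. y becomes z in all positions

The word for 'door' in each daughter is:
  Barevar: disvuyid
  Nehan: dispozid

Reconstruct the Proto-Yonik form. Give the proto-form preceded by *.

Position 6: Barevar has y, Nehan has z. Barevar preserves y here (none of its changes turn any other segment into y), so the proto-segment is *y.
Position 5: Barevar has u, Nehan has o. Taking the neighbouring segments as reconstructed: Barevar u could go back to *o or *u; Nehan o can only go back to *o — the one source consistent with every daughter is *o.
This points to *disboyid. Verify forward in each daughter:
Barevar: start from *disboyid.
  rule 1: no change — disboyid
  rule 2 (vowel merger): disboyid → disbuyid
  rule 3 (unconditioned shift): disbuyid → disvuyid
  ⇒ Barevar disvuyid
Nehan: *disboyid > dispoyid > dispozid  (by unconditioned shift, unconditioned shift)
Only *disboyid yields all of Barevar disvuyid, Nehan dispozid.

*disboyid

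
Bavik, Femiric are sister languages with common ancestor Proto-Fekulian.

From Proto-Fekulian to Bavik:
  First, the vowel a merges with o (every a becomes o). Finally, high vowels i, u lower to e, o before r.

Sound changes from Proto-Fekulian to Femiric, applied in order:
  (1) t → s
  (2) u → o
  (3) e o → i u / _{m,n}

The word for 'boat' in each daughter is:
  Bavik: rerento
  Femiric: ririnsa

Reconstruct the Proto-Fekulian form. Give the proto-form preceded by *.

Position 4: Bavik has e, Femiric has i. Taking the neighbouring segments as reconstructed: Bavik e can only go back to *e; Femiric i could go back to *e or *i — the one source consistent with every daughter is *e.
Position 2: Bavik has e, Femiric has i. Taking the neighbouring segments as reconstructed: Bavik e could go back to *e or *i; Femiric i can only go back to *i — the one source consistent with every daughter is *i.
This points to *rirenta. Verify forward in each daughter:
Bavik: *rirenta
  rirenta → rirento   [vowel merger]
  rirento → rerento   [pre-rhotic lowering]
  giving Bavik rerento.
Femiric: *rirenta
  rirenta → rirensa   [unconditioned shift]
  rirensa (rule 2 does not apply)
  rirensa → ririnsa   [pre-nasal raising]
  giving Femiric ririnsa.
Only *rirenta yields all of Bavik rerento, Femiric ririnsa.

*rirenta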